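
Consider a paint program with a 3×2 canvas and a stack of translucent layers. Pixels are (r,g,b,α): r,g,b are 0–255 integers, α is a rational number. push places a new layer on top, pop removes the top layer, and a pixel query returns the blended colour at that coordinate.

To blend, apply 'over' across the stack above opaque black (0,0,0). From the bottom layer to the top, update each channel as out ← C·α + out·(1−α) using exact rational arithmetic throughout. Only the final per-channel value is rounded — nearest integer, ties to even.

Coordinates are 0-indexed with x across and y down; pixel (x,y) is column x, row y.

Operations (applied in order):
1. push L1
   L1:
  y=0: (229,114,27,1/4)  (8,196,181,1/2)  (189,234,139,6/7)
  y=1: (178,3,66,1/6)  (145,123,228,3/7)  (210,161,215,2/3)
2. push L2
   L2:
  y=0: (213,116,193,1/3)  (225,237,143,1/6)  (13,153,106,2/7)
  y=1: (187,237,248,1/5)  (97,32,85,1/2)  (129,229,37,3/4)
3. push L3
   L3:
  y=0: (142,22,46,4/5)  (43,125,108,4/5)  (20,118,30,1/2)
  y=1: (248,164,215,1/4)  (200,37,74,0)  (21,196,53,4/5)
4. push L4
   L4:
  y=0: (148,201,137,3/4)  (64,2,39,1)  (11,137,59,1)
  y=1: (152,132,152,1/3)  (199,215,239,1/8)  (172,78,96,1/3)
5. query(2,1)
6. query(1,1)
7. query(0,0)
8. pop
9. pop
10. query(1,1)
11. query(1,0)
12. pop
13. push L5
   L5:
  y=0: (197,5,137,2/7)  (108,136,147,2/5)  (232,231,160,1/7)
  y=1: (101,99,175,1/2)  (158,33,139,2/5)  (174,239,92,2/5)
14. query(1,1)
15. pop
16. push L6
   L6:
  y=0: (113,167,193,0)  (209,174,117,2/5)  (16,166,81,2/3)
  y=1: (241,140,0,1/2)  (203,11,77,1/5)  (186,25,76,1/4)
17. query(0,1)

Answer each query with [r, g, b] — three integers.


at x=2,y=1 over L1,L2,L3,L4:
L1 α=2/3: [140, 322/3, 430/3]
L2 α=3/4: [527/4, 2383/12, 763/12]
L3 α=4/5: [863/20, 11791/60, 3307/60]
L4 α=1/3: [861/10, 14131/90, 6187/90]
rounded: [86, 157, 69]

query (1,1) [L1,L2,L3,L4] — begin 0,0,0
+L1 (α=3/7) → [435/7, 369/7, 684/7]
+L2 (α=1/2) → [557/7, 593/14, 1279/14]
+L3 (α=0) → [557/7, 593/14, 1279/14]
+L4 (α=1/8) → [189/2, 1023/16, 1757/16]
= [94, 64, 110]

(0,0) stack=L1,L2,L3,L4; from [0,0,0]:
after L1 α=1/4: [229/4, 57/2, 27/4]
after L2 α=1/3: [655/6, 173/3, 413/6]
after L3 α=4/5: [4063/30, 437/15, 1517/30]
after L4 α=3/4: [17383/120, 4741/30, 13847/120]
rounded: [145, 158, 115]

(1,1) stack=L1,L2; from [0,0,0]:
after L1 α=3/7: [435/7, 369/7, 684/7]
after L2 α=1/2: [557/7, 593/14, 1279/14]
rounded: [80, 42, 91]

at x=1,y=0 over L1,L2:
+L1 (α=1/2) → [4, 98, 181/2]
+L2 (α=1/6) → [245/6, 727/6, 397/4]
= [41, 121, 99]

query (1,1) [L1,L5] — begin 0,0,0
L1 α=3/7: [435/7, 369/7, 684/7]
L5 α=2/5: [3517/35, 1569/35, 3998/35]
rounded: [100, 45, 114]

(0,1) stack=L1,L6; from [0,0,0]:
L1 α=1/6: [89/3, 1/2, 11]
L6 α=1/2: [406/3, 281/4, 11/2]
→ [135, 70, 6]


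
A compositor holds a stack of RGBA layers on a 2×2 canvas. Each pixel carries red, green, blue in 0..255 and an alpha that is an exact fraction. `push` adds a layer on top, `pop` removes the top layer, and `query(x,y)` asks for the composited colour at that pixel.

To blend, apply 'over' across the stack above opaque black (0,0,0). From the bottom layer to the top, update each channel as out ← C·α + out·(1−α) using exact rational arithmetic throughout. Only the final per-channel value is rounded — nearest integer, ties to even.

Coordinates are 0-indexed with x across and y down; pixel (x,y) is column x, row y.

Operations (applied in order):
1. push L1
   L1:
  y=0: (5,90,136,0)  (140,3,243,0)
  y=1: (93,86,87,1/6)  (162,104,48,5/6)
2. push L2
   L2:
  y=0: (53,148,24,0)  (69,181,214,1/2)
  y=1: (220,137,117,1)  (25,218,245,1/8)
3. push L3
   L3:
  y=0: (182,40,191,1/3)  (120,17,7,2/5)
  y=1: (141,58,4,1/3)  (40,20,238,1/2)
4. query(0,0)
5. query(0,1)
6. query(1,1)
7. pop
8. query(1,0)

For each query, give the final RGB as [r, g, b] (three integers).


query (0,0) [L1,L2,L3] — begin 0,0,0
after L1 α=0: [0, 0, 0]
after L2 α=0: [0, 0, 0]
after L3 α=1/3: [182/3, 40/3, 191/3]
rounded: [61, 13, 64]

query (0,1) [L1,L2,L3] — begin 0,0,0
+L1 (α=1/6) → [31/2, 43/3, 29/2]
+L2 (α=1) → [220, 137, 117]
+L3 (α=1/3) → [581/3, 332/3, 238/3]
rounded: [194, 111, 79]

query (1,1) [L1,L2,L3] — begin 0,0,0
L1 α=5/6: [135, 260/3, 40]
L2 α=1/8: [485/4, 1237/12, 525/8]
L3 α=1/2: [645/8, 1477/24, 2429/16]
→ [81, 62, 152]

(1,0) stack=L1,L2; from [0,0,0]:
+L1 (α=0) → [0, 0, 0]
+L2 (α=1/2) → [69/2, 181/2, 107]
rounded: [34, 90, 107]


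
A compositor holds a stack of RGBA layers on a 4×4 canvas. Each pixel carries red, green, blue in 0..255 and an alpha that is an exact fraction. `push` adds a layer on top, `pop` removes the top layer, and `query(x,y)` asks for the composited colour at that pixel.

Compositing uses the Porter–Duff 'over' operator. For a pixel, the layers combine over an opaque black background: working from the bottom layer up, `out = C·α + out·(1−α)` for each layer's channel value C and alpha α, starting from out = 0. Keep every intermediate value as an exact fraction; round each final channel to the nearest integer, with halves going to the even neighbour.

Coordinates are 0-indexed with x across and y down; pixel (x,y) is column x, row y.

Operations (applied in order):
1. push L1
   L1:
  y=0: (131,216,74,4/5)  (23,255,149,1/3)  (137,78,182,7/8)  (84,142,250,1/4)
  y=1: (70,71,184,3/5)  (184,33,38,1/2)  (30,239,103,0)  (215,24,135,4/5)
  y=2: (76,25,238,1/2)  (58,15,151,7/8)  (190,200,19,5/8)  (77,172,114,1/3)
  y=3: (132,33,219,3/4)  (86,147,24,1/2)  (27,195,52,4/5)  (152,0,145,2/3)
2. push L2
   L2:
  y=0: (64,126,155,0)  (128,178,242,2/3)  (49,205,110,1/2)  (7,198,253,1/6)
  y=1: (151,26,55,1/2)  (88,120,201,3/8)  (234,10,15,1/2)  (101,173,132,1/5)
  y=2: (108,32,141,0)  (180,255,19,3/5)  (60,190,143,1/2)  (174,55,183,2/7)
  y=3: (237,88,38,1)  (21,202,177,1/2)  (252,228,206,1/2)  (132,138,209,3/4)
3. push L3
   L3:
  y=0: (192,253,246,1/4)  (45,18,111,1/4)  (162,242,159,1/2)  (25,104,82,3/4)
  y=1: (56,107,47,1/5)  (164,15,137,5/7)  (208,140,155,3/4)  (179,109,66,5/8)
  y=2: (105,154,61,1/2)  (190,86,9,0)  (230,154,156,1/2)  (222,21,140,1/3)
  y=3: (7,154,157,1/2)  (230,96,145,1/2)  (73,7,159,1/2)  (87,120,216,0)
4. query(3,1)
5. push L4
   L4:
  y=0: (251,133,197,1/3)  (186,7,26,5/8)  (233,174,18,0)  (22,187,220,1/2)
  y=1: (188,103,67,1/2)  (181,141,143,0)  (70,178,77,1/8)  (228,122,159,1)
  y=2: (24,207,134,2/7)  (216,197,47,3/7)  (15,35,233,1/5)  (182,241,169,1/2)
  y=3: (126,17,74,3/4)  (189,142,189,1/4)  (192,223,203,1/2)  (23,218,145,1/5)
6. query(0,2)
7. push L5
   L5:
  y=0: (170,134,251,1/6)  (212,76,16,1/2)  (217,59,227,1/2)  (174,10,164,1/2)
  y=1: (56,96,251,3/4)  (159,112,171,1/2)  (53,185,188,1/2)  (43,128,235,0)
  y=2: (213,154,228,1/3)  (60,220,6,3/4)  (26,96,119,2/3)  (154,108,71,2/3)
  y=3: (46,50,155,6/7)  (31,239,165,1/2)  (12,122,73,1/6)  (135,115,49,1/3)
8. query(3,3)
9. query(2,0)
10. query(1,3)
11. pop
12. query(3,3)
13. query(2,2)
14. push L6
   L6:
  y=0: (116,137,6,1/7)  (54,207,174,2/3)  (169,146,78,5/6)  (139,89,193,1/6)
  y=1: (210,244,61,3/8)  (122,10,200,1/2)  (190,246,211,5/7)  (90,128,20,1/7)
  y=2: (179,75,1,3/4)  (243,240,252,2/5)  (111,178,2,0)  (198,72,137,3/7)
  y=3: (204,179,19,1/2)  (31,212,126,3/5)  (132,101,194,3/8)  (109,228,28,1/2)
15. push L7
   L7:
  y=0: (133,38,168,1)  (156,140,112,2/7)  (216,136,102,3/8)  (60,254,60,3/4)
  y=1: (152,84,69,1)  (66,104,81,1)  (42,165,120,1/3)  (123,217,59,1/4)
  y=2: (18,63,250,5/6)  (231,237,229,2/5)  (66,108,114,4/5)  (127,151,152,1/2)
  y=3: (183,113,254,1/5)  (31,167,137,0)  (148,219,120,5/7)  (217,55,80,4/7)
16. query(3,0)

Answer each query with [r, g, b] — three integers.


at x=3,y=1 over L1,L2,L3:
L1 α=4/5: [172, 96/5, 108]
L2 α=1/5: [789/5, 1249/25, 564/5]
L3 α=5/8: [3421/20, 4343/50, 1671/20]
→ [171, 87, 84]

(0,2) stack=L1,L2,L3,L4; from [0,0,0]:
+L1 (α=1/2) → [38, 25/2, 119]
+L2 (α=0) → [38, 25/2, 119]
+L3 (α=1/2) → [143/2, 333/4, 90]
+L4 (α=2/7) → [811/14, 3321/28, 718/7]
rounded: [58, 119, 103]

at x=3,y=3 over L1,L2,L3,L4,L5:
L1 α=2/3: [304/3, 0, 290/3]
L2 α=3/4: [373/3, 207/2, 2171/12]
L3 α=0: [373/3, 207/2, 2171/12]
L4 α=1/5: [1561/15, 632/5, 2606/15]
L5 α=1/3: [5147/45, 613/5, 5947/45]
rounded: [114, 123, 132]

(2,0) stack=L1,L2,L3,L4,L5; from [0,0,0]:
+L1 (α=7/8) → [959/8, 273/4, 637/4]
+L2 (α=1/2) → [1351/16, 1093/8, 1077/8]
+L3 (α=1/2) → [3943/32, 3029/16, 2349/16]
+L4 (α=0) → [3943/32, 3029/16, 2349/16]
+L5 (α=1/2) → [10887/64, 3973/32, 5981/32]
= [170, 124, 187]

at x=1,y=3 over L1,L2,L3,L4,L5:
after L1 α=1/2: [43, 147/2, 12]
after L2 α=1/2: [32, 551/4, 189/2]
after L3 α=1/2: [131, 935/8, 479/4]
after L4 α=1/4: [291/2, 3941/32, 2193/16]
after L5 α=1/2: [353/4, 11589/64, 4833/32]
rounded: [88, 181, 151]

(3,3) stack=L1,L2,L3,L4; from [0,0,0]:
+L1 (α=2/3) → [304/3, 0, 290/3]
+L2 (α=3/4) → [373/3, 207/2, 2171/12]
+L3 (α=0) → [373/3, 207/2, 2171/12]
+L4 (α=1/5) → [1561/15, 632/5, 2606/15]
rounded: [104, 126, 174]

(2,2) stack=L1,L2,L3,L4; from [0,0,0]:
L1 α=5/8: [475/4, 125, 95/8]
L2 α=1/2: [715/8, 315/2, 1239/16]
L3 α=1/2: [2555/16, 623/4, 3735/32]
L4 α=1/5: [523/4, 658/5, 5599/40]
rounded: [131, 132, 140]

at x=3,y=0 over L1,L2,L3,L4,L6,L7:
L1 α=1/4: [21, 71/2, 125/2]
L2 α=1/6: [56/3, 751/12, 377/4]
L3 α=3/4: [281/12, 4495/48, 1361/16]
L4 α=1/2: [545/24, 13471/96, 4881/32]
L6 α=1/6: [6061/144, 75899/576, 30581/192]
L7 α=3/4: [31981/576, 514811/2304, 65141/768]
rounded: [56, 223, 85]


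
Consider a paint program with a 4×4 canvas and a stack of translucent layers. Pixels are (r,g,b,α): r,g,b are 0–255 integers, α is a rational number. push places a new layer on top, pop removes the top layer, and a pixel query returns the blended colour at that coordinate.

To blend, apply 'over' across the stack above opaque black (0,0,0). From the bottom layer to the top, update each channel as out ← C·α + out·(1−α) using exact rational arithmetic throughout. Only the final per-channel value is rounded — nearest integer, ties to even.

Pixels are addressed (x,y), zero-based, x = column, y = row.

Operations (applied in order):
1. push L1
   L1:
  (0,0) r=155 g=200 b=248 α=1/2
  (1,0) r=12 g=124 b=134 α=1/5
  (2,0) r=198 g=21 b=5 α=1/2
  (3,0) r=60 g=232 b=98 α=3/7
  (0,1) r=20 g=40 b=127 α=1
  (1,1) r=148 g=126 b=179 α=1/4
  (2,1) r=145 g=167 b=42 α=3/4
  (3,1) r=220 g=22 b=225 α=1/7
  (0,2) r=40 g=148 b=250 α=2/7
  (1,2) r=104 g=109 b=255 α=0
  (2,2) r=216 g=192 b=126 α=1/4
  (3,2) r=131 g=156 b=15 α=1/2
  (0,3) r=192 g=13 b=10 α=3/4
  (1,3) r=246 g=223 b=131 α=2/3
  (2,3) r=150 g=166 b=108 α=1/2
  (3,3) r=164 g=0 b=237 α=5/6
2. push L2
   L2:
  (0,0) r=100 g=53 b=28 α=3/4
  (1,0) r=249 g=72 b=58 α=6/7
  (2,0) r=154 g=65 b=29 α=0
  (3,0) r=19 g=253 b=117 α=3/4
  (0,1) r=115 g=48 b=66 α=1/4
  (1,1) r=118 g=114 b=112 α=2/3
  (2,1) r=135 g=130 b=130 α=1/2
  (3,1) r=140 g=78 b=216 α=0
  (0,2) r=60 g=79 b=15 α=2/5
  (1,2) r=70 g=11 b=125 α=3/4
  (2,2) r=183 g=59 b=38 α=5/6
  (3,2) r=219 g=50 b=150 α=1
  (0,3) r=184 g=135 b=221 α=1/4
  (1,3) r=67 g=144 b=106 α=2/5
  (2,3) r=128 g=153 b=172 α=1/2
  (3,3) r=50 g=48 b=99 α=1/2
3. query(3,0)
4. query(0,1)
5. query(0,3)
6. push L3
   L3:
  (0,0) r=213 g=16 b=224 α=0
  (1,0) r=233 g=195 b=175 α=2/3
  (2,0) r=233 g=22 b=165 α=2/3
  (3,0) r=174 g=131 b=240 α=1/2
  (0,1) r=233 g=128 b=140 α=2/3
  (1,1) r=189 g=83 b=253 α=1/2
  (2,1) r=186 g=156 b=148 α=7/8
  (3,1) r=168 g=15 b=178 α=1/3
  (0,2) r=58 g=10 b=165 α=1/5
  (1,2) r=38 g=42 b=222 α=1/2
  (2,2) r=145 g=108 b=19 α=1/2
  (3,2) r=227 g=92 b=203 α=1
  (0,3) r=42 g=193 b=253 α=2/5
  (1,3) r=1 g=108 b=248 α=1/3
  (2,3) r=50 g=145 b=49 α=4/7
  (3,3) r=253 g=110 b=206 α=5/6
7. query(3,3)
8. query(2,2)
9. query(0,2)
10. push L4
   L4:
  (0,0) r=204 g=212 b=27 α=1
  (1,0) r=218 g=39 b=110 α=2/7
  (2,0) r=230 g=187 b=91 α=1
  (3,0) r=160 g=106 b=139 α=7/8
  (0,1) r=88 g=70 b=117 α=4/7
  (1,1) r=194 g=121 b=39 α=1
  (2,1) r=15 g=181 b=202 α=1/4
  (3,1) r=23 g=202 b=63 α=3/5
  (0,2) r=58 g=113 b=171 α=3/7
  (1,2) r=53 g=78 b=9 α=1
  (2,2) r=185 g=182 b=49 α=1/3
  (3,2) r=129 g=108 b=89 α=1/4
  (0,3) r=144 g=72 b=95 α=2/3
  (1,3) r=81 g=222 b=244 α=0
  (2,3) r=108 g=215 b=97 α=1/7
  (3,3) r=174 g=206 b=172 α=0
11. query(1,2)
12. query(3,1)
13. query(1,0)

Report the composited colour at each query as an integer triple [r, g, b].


(3,0) stack=L1,L2; from [0,0,0]:
+L1 (α=3/7) → [180/7, 696/7, 42]
+L2 (α=3/4) → [579/28, 6009/28, 393/4]
→ [21, 215, 98]

at x=0,y=1 over L1,L2:
L1 α=1: [20, 40, 127]
L2 α=1/4: [175/4, 42, 447/4]
= [44, 42, 112]

at x=0,y=3 over L1,L2:
after L1 α=3/4: [144, 39/4, 15/2]
after L2 α=1/4: [154, 657/16, 487/8]
= [154, 41, 61]

(3,3) stack=L1,L2,L3; from [0,0,0]:
after L1 α=5/6: [410/3, 0, 395/2]
after L2 α=1/2: [280/3, 24, 593/4]
after L3 α=5/6: [4075/18, 287/3, 1571/8]
rounded: [226, 96, 196]

query (2,2) [L1,L2,L3] — begin 0,0,0
after L1 α=1/4: [54, 48, 63/2]
after L2 α=5/6: [323/2, 343/6, 443/12]
after L3 α=1/2: [613/4, 991/12, 671/24]
rounded: [153, 83, 28]

at x=0,y=2 over L1,L2,L3:
L1 α=2/7: [80/7, 296/7, 500/7]
L2 α=2/5: [216/7, 1994/35, 342/7]
L3 α=1/5: [254/7, 8326/175, 2523/35]
= [36, 48, 72]

(1,2) stack=L1,L2,L3,L4; from [0,0,0]:
L1 α=0: [0, 0, 0]
L2 α=3/4: [105/2, 33/4, 375/4]
L3 α=1/2: [181/4, 201/8, 1263/8]
L4 α=1: [53, 78, 9]
= [53, 78, 9]

query (3,1) [L1,L2,L3,L4] — begin 0,0,0
after L1 α=1/7: [220/7, 22/7, 225/7]
after L2 α=0: [220/7, 22/7, 225/7]
after L3 α=1/3: [1616/21, 149/21, 1696/21]
after L4 α=3/5: [4681/105, 13024/105, 7361/105]
→ [45, 124, 70]

at x=1,y=0 over L1,L2,L3,L4:
+L1 (α=1/5) → [12/5, 124/5, 134/5]
+L2 (α=6/7) → [7482/35, 2284/35, 1874/35]
+L3 (α=2/3) → [23792/105, 15934/105, 4708/35]
+L4 (α=2/7) → [32948/147, 17572/147, 6248/49]
rounded: [224, 120, 128]


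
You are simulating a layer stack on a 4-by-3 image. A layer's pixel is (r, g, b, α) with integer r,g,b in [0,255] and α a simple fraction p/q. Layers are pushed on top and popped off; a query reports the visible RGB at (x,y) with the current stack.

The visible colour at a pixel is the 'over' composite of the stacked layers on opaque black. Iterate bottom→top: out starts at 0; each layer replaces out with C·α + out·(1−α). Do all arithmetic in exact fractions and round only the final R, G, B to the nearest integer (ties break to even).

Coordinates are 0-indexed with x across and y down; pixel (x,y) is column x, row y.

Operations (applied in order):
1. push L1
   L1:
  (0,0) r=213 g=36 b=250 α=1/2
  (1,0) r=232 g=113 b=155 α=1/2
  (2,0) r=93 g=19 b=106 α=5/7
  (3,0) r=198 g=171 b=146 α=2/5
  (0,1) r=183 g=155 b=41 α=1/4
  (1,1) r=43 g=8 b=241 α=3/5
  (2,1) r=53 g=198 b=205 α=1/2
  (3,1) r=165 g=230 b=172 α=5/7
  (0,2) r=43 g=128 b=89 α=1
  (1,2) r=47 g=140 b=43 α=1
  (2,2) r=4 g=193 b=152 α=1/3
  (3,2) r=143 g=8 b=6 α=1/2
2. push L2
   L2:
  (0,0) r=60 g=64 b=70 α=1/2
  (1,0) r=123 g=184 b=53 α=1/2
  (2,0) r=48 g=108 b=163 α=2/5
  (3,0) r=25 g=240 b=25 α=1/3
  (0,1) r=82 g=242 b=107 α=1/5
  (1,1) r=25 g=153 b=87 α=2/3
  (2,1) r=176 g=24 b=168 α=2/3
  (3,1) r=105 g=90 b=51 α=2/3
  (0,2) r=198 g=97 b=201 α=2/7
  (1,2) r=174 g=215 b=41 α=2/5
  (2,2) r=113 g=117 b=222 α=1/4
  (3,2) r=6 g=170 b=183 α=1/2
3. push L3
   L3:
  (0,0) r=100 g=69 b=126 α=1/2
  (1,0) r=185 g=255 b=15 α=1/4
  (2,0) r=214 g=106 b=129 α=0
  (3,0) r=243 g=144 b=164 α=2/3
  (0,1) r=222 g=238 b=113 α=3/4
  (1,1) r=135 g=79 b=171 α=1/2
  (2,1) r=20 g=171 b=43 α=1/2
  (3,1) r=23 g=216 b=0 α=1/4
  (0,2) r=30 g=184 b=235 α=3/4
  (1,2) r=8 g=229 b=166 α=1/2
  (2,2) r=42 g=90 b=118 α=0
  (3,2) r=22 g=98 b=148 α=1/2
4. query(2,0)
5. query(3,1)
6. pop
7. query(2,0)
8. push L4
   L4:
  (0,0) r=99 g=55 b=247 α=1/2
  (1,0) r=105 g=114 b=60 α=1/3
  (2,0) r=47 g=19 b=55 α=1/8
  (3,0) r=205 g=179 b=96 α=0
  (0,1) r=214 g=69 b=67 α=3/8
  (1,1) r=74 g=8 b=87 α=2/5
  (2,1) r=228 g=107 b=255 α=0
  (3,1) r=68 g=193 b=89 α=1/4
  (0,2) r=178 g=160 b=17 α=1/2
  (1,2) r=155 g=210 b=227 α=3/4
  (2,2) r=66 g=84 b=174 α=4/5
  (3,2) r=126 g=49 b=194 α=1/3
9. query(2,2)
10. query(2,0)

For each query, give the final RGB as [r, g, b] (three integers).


(2,0) stack=L1,L2,L3; from [0,0,0]:
L1 α=5/7: [465/7, 95/7, 530/7]
L2 α=2/5: [2067/35, 1797/35, 3872/35]
L3 α=0: [2067/35, 1797/35, 3872/35]
rounded: [59, 51, 111]

at x=3,y=1 over L1,L2,L3:
+L1 (α=5/7) → [825/7, 1150/7, 860/7]
+L2 (α=2/3) → [765/7, 2410/21, 1574/21]
+L3 (α=1/4) → [614/7, 1961/14, 787/14]
= [88, 140, 56]

at x=2,y=0 over L1,L2:
after L1 α=5/7: [465/7, 95/7, 530/7]
after L2 α=2/5: [2067/35, 1797/35, 3872/35]
rounded: [59, 51, 111]

(2,2) stack=L1,L2,L4; from [0,0,0]:
L1 α=1/3: [4/3, 193/3, 152/3]
L2 α=1/4: [117/4, 155/2, 187/2]
L4 α=4/5: [1173/20, 827/10, 1579/10]
→ [59, 83, 158]

query (2,0) [L1,L2,L4] — begin 0,0,0
L1 α=5/7: [465/7, 95/7, 530/7]
L2 α=2/5: [2067/35, 1797/35, 3872/35]
L4 α=1/8: [1151/20, 473/10, 4147/40]
→ [58, 47, 104]


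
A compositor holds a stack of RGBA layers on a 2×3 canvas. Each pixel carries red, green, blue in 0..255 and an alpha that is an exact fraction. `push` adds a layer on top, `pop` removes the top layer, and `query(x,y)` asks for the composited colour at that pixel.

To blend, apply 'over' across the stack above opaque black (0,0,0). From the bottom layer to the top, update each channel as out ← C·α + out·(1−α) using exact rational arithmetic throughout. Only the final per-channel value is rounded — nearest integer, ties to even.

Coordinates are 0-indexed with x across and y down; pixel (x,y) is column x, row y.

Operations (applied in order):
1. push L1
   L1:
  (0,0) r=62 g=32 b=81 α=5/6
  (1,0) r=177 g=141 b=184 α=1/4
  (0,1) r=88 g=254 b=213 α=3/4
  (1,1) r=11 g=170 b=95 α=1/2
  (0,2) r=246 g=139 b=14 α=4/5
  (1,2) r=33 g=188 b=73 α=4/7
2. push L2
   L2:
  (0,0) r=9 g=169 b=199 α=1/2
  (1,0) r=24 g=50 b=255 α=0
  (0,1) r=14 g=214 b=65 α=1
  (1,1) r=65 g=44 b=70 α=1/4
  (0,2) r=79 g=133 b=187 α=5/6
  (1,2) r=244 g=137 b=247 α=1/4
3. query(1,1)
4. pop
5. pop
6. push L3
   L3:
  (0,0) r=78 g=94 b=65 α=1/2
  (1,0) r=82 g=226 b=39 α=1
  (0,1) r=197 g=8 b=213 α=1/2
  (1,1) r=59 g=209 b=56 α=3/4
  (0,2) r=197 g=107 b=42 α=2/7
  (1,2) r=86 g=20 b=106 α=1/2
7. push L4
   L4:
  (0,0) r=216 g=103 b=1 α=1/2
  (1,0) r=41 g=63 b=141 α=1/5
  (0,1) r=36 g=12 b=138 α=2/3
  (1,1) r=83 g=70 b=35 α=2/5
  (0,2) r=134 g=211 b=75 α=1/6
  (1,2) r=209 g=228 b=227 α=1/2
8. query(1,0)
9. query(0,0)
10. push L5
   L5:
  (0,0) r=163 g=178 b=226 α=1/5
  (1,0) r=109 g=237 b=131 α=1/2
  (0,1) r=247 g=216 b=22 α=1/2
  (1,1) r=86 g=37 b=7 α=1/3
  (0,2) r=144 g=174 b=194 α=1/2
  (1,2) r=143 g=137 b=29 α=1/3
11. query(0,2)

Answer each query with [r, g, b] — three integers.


(1,1) stack=L1,L2; from [0,0,0]:
+L1 (α=1/2) → [11/2, 85, 95/2]
+L2 (α=1/4) → [163/8, 299/4, 425/8]
rounded: [20, 75, 53]

(1,0) stack=L3,L4; from [0,0,0]:
+L3 (α=1) → [82, 226, 39]
+L4 (α=1/5) → [369/5, 967/5, 297/5]
rounded: [74, 193, 59]

(0,0) stack=L3,L4; from [0,0,0]:
after L3 α=1/2: [39, 47, 65/2]
after L4 α=1/2: [255/2, 75, 67/4]
→ [128, 75, 17]

(0,2) stack=L3,L4,L5; from [0,0,0]:
L3 α=2/7: [394/7, 214/7, 12]
L4 α=1/6: [1454/21, 849/14, 45/2]
L5 α=1/2: [2239/21, 3285/28, 433/4]
rounded: [107, 117, 108]


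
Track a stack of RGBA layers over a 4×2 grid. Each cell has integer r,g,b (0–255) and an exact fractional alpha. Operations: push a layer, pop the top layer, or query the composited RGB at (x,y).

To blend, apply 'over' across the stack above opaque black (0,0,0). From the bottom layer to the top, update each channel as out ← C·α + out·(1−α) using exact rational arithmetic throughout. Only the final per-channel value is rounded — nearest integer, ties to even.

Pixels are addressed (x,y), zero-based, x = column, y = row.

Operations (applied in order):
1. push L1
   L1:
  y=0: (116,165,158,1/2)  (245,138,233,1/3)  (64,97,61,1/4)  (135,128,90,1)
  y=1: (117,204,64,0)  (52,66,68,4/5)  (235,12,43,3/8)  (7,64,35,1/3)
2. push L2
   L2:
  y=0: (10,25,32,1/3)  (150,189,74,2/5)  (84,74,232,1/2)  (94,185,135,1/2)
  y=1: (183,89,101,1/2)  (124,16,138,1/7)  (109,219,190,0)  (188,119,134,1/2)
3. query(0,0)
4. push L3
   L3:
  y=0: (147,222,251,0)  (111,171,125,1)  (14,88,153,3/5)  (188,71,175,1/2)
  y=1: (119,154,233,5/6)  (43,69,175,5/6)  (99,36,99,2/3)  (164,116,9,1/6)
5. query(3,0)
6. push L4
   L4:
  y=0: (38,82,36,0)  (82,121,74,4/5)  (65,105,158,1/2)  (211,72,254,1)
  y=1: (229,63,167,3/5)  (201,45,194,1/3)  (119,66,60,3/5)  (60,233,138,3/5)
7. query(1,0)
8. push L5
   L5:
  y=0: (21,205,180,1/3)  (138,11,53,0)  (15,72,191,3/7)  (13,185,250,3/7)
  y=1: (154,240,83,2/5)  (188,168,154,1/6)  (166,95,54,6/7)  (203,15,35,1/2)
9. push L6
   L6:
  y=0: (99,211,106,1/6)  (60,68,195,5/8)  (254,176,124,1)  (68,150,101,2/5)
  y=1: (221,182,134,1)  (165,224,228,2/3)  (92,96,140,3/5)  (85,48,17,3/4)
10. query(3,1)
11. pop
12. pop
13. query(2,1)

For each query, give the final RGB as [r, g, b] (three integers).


at x=0,y=0 over L1,L2:
L1 α=1/2: [58, 165/2, 79]
L2 α=1/3: [42, 190/3, 190/3]
= [42, 63, 63]

query (3,0) [L1,L2,L3] — begin 0,0,0
+L1 (α=1) → [135, 128, 90]
+L2 (α=1/2) → [229/2, 313/2, 225/2]
+L3 (α=1/2) → [605/4, 455/4, 575/4]
rounded: [151, 114, 144]

(1,0) stack=L1,L2,L3,L4; from [0,0,0]:
after L1 α=1/3: [245/3, 46, 233/3]
after L2 α=2/5: [109, 516/5, 381/5]
after L3 α=1: [111, 171, 125]
after L4 α=4/5: [439/5, 131, 421/5]
rounded: [88, 131, 84]

at x=3,y=1 over L1,L2,L3,L4,L5,L6:
+L1 (α=1/3) → [7/3, 64/3, 35/3]
+L2 (α=1/2) → [571/6, 421/6, 437/6]
+L3 (α=1/6) → [3839/36, 2801/36, 2239/36]
+L4 (α=3/5) → [7079/90, 15383/90, 9691/90]
+L5 (α=1/2) → [25349/180, 16733/180, 12841/180]
+L6 (α=3/4) → [71249/720, 42653/720, 22021/720]
= [99, 59, 31]

(2,1) stack=L1,L2,L3,L4; from [0,0,0]:
L1 α=3/8: [705/8, 9/2, 129/8]
L2 α=0: [705/8, 9/2, 129/8]
L3 α=2/3: [763/8, 51/2, 571/8]
L4 α=3/5: [2191/20, 249/5, 1291/20]
= [110, 50, 65]


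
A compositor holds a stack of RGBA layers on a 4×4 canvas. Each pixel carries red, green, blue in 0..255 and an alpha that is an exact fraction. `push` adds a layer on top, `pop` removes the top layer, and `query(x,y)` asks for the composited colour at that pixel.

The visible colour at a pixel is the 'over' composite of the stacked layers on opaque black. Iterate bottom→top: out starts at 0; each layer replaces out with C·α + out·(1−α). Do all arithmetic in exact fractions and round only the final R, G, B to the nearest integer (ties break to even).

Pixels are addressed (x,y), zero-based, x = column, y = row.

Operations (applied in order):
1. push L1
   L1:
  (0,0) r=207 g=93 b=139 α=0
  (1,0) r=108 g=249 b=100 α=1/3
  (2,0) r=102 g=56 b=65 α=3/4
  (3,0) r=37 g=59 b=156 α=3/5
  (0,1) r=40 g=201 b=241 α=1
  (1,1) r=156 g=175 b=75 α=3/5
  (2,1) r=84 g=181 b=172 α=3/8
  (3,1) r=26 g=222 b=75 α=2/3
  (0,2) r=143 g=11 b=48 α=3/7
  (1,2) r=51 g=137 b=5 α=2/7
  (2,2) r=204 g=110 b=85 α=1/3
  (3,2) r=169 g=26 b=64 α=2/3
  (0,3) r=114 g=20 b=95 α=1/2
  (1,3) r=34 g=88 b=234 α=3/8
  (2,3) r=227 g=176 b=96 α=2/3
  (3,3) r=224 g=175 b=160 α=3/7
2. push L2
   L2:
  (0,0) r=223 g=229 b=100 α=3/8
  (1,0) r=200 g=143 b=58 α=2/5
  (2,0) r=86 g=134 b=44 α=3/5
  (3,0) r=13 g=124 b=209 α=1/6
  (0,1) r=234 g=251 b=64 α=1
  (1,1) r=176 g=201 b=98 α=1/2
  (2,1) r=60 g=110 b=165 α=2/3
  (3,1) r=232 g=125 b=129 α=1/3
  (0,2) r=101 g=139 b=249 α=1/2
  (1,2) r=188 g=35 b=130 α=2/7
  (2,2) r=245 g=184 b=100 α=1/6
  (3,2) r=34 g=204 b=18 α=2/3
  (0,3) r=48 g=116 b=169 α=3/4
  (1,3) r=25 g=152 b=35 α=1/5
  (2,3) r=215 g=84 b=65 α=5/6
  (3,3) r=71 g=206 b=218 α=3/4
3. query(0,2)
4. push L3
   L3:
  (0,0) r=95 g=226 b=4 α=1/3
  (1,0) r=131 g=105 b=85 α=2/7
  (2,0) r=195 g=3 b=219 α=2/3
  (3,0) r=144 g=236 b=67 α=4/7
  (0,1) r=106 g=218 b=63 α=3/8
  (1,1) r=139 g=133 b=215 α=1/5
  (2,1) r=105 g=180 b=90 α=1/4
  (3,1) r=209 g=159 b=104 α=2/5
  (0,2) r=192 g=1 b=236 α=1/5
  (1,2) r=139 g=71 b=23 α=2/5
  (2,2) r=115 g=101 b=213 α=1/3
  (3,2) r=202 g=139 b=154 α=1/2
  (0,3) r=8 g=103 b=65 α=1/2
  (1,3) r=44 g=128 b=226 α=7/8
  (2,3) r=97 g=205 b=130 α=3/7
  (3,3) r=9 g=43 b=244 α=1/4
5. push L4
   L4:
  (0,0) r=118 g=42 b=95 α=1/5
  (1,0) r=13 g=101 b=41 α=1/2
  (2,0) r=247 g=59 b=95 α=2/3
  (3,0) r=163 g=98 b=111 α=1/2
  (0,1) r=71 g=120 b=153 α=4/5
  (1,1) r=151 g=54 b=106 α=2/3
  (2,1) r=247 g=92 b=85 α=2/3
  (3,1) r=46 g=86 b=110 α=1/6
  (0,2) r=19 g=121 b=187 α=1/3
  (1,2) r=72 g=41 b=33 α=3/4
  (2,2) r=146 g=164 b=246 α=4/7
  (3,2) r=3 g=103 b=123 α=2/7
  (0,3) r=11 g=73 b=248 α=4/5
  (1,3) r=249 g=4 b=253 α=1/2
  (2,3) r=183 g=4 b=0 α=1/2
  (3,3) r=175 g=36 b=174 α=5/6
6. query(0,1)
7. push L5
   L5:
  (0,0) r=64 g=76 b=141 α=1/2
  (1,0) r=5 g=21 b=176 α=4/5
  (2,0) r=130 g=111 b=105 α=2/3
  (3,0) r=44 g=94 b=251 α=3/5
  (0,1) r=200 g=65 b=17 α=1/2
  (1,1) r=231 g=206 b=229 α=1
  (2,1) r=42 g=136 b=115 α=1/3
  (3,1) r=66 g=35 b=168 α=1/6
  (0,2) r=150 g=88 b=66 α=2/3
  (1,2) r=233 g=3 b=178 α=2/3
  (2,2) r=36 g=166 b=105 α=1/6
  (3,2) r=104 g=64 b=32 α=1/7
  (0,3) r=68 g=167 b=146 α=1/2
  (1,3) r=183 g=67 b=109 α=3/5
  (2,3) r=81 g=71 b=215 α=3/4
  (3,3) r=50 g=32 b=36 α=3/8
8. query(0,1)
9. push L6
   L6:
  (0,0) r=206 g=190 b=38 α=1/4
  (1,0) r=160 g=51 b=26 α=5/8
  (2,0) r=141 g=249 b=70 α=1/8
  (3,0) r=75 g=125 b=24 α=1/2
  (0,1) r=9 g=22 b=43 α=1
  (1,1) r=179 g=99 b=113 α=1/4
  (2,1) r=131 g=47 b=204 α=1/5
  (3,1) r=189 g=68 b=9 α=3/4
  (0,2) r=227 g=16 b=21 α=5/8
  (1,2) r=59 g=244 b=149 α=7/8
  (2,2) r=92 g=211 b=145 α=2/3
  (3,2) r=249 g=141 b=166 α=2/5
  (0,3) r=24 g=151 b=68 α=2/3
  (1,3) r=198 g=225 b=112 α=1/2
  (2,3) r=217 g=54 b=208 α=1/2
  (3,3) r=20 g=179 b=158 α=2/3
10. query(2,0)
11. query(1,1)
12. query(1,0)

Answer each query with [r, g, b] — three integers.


(0,2) stack=L1,L2; from [0,0,0]:
L1 α=3/7: [429/7, 33/7, 144/7]
L2 α=1/2: [568/7, 503/7, 1887/14]
→ [81, 72, 135]

query (0,1) [L1,L2,L3,L4] — begin 0,0,0
+L1 (α=1) → [40, 201, 241]
+L2 (α=1) → [234, 251, 64]
+L3 (α=3/8) → [186, 1909/8, 509/8]
+L4 (α=4/5) → [94, 5749/40, 1081/8]
= [94, 144, 135]

(0,1) stack=L1,L2,L3,L4,L5; from [0,0,0]:
L1 α=1: [40, 201, 241]
L2 α=1: [234, 251, 64]
L3 α=3/8: [186, 1909/8, 509/8]
L4 α=4/5: [94, 5749/40, 1081/8]
L5 α=1/2: [147, 8349/80, 1217/16]
rounded: [147, 104, 76]

at x=2,y=0 over L1,L2,L3,L4,L5,L6:
+L1 (α=3/4) → [153/2, 42, 195/4]
+L2 (α=3/5) → [411/5, 486/5, 459/10]
+L3 (α=2/3) → [787/5, 172/5, 1613/10]
+L4 (α=2/3) → [3257/15, 254/5, 1171/10]
+L5 (α=2/3) → [7157/45, 1364/15, 3271/30]
+L6 (α=1/8) → [14111/90, 13283/120, 24997/240]
→ [157, 111, 104]

at x=1,y=1 over L1,L2,L3,L4,L5,L6:
+L1 (α=3/5) → [468/5, 105, 45]
+L2 (α=1/2) → [674/5, 153, 143/2]
+L3 (α=1/5) → [3391/25, 149, 501/5]
+L4 (α=2/3) → [3647/25, 257/3, 1561/15]
+L5 (α=1) → [231, 206, 229]
+L6 (α=1/4) → [218, 717/4, 200]
rounded: [218, 179, 200]

(1,0) stack=L1,L2,L3,L4,L5,L6; from [0,0,0]:
+L1 (α=1/3) → [36, 83, 100/3]
+L2 (α=2/5) → [508/5, 107, 216/5]
+L3 (α=2/7) → [110, 745/7, 386/7]
+L4 (α=1/2) → [123/2, 726/7, 673/14]
+L5 (α=4/5) → [163/10, 1314/35, 10529/70]
+L6 (α=5/8) → [8489/80, 12867/280, 40687/560]
→ [106, 46, 73]


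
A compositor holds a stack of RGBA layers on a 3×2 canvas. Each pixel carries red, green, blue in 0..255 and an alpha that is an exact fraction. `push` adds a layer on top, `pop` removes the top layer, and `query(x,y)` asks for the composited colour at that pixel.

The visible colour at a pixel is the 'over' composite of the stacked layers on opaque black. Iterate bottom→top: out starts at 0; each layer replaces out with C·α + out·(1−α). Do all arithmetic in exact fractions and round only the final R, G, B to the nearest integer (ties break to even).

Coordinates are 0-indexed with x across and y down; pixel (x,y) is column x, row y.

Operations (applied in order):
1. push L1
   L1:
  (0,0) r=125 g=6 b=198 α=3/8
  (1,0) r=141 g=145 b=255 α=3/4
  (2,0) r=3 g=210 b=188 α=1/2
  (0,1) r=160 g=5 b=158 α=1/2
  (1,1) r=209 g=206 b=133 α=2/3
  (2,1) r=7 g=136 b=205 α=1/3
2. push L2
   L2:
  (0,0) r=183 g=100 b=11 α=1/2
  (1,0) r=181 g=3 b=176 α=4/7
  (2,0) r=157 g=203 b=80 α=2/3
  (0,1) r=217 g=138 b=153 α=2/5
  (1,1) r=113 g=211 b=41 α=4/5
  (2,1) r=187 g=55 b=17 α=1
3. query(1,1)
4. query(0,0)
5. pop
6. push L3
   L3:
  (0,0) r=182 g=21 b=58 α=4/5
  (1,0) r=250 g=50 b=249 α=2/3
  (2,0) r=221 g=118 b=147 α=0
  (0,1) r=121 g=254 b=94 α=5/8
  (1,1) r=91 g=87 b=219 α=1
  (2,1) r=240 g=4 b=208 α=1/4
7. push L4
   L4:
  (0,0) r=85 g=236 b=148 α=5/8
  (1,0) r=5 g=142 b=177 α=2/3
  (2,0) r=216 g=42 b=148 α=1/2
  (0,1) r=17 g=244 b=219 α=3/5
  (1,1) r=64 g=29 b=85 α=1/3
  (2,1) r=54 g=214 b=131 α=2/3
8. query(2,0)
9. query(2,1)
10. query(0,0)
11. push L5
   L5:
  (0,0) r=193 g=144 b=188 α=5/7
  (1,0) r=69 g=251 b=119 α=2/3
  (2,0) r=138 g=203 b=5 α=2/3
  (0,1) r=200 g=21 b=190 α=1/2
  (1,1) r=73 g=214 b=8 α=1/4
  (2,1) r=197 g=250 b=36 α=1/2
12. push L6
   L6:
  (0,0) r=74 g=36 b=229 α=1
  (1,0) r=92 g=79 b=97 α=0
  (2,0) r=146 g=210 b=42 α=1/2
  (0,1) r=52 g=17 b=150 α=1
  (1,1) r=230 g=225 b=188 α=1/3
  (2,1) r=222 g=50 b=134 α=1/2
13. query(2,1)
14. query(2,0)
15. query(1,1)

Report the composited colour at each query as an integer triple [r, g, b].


(1,1) stack=L1,L2; from [0,0,0]:
after L1 α=2/3: [418/3, 412/3, 266/3]
after L2 α=4/5: [1774/15, 2944/15, 758/15]
= [118, 196, 51]

query (0,0) [L1,L2] — begin 0,0,0
+L1 (α=3/8) → [375/8, 9/4, 297/4]
+L2 (α=1/2) → [1839/16, 409/8, 341/8]
→ [115, 51, 43]

query (2,0) [L1,L3,L4] — begin 0,0,0
after L1 α=1/2: [3/2, 105, 94]
after L3 α=0: [3/2, 105, 94]
after L4 α=1/2: [435/4, 147/2, 121]
→ [109, 74, 121]

query (2,1) [L1,L3,L4] — begin 0,0,0
+L1 (α=1/3) → [7/3, 136/3, 205/3]
+L3 (α=1/4) → [247/4, 35, 413/4]
+L4 (α=2/3) → [679/12, 463/3, 487/4]
→ [57, 154, 122]

at x=0,y=0 over L1,L3,L4:
L1 α=3/8: [375/8, 9/4, 297/4]
L3 α=4/5: [6199/40, 69/4, 245/4]
L4 α=5/8: [35597/320, 4927/32, 3695/32]
= [111, 154, 115]

query (2,1) [L1,L3,L4,L5,L6] — begin 0,0,0
+L1 (α=1/3) → [7/3, 136/3, 205/3]
+L3 (α=1/4) → [247/4, 35, 413/4]
+L4 (α=2/3) → [679/12, 463/3, 487/4]
+L5 (α=1/2) → [3043/24, 1213/6, 631/8]
+L6 (α=1/2) → [8371/48, 1513/12, 1703/16]
→ [174, 126, 106]

at x=2,y=0 over L1,L3,L4,L5,L6:
after L1 α=1/2: [3/2, 105, 94]
after L3 α=0: [3/2, 105, 94]
after L4 α=1/2: [435/4, 147/2, 121]
after L5 α=2/3: [513/4, 959/6, 131/3]
after L6 α=1/2: [1097/8, 2219/12, 257/6]
rounded: [137, 185, 43]

at x=1,y=1 over L1,L3,L4,L5,L6:
after L1 α=2/3: [418/3, 412/3, 266/3]
after L3 α=1: [91, 87, 219]
after L4 α=1/3: [82, 203/3, 523/3]
after L5 α=1/4: [319/4, 417/4, 531/4]
after L6 α=1/3: [779/6, 289/2, 907/6]
= [130, 144, 151]


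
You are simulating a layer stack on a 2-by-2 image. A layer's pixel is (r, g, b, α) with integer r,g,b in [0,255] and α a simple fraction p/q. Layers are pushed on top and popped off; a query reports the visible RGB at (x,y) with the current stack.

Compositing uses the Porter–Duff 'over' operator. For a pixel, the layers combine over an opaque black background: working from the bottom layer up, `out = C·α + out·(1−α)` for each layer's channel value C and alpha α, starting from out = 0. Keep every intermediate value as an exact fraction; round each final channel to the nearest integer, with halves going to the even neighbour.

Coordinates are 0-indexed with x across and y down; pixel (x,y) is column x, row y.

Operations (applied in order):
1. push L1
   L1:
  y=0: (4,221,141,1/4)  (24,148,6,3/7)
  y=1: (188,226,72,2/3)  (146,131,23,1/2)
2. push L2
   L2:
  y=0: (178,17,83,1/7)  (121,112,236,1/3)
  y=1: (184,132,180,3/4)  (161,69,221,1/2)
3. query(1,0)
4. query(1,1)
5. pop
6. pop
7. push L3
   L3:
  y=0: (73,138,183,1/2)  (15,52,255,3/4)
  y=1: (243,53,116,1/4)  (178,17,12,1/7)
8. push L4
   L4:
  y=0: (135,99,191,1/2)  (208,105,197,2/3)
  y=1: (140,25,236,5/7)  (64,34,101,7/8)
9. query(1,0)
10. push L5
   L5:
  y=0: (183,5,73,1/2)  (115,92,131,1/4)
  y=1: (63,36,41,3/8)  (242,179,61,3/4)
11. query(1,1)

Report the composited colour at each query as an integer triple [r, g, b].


query (1,0) [L1,L2] — begin 0,0,0
L1 α=3/7: [72/7, 444/7, 18/7]
L2 α=1/3: [991/21, 1672/21, 1688/21]
= [47, 80, 80]

(1,1) stack=L1,L2; from [0,0,0]:
after L1 α=1/2: [73, 131/2, 23/2]
after L2 α=1/2: [117, 269/4, 465/4]
→ [117, 67, 116]

at x=1,y=0 over L3,L4:
+L3 (α=3/4) → [45/4, 39, 765/4]
+L4 (α=2/3) → [1709/12, 83, 2341/12]
= [142, 83, 195]

query (1,1) [L3,L4,L5] — begin 0,0,0
L3 α=1/7: [178/7, 17/7, 12/7]
L4 α=7/8: [1657/28, 1683/56, 4961/56]
L5 α=3/4: [21985/112, 31755/224, 15209/224]
= [196, 142, 68]


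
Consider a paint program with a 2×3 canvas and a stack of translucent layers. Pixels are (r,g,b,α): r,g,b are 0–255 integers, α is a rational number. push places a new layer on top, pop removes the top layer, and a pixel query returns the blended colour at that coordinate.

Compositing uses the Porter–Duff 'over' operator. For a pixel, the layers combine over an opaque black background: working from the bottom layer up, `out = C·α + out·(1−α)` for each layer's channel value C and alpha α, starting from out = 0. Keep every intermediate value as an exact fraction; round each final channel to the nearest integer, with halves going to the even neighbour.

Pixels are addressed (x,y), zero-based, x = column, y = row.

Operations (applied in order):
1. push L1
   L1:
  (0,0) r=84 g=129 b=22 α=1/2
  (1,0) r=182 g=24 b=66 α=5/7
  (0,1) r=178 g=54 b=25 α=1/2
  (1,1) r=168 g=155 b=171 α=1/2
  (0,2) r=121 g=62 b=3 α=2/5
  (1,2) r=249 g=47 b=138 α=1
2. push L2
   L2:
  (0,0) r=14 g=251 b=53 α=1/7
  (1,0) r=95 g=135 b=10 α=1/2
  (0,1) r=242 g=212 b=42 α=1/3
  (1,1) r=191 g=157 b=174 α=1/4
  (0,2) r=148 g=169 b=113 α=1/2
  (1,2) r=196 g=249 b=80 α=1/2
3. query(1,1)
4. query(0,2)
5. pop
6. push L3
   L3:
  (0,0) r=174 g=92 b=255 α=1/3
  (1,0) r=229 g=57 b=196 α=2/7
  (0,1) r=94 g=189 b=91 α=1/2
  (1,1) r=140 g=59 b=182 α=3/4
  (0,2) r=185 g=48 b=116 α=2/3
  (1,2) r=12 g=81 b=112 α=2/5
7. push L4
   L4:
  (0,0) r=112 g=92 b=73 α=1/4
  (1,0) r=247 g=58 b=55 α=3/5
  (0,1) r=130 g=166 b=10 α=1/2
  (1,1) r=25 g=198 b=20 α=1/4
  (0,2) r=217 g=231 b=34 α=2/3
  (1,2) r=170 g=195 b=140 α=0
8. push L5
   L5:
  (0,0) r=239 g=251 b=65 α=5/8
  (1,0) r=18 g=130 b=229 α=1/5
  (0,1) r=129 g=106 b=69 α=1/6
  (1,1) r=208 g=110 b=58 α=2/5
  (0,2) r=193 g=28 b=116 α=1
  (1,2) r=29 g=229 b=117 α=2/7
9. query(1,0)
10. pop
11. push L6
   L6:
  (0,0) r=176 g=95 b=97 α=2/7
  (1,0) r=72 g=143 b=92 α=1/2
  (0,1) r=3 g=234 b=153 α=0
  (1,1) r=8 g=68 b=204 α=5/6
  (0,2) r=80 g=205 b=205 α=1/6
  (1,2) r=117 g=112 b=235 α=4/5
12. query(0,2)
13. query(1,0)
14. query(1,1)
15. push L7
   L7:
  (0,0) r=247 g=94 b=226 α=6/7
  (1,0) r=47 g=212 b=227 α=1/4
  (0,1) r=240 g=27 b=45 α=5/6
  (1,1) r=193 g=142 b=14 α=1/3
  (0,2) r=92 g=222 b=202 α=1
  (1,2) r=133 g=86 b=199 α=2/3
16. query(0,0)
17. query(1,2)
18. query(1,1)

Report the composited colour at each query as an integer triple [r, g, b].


(1,1) stack=L1,L2; from [0,0,0]:
after L1 α=1/2: [84, 155/2, 171/2]
after L2 α=1/4: [443/4, 779/8, 861/8]
→ [111, 97, 108]

query (0,2) [L1,L2] — begin 0,0,0
+L1 (α=2/5) → [242/5, 124/5, 6/5]
+L2 (α=1/2) → [491/5, 969/10, 571/10]
rounded: [98, 97, 57]

at x=1,y=0 over L1,L3,L4,L5:
after L1 α=5/7: [130, 120/7, 330/7]
after L3 α=2/7: [1108/7, 1398/49, 4394/49]
after L4 α=3/5: [7403/35, 11322/245, 16873/245]
after L5 α=1/5: [30242/175, 77138/1225, 123597/1225]
rounded: [173, 63, 101]

(0,2) stack=L1,L3,L4,L6; from [0,0,0]:
after L1 α=2/5: [242/5, 124/5, 6/5]
after L3 α=2/3: [2092/15, 604/15, 1166/15]
after L4 α=2/3: [8602/45, 7534/45, 2186/45]
after L6 α=1/6: [4661/27, 9379/54, 4031/54]
→ [173, 174, 75]

query (1,0) [L1,L3,L4,L6] — begin 0,0,0
+L1 (α=5/7) → [130, 120/7, 330/7]
+L3 (α=2/7) → [1108/7, 1398/49, 4394/49]
+L4 (α=3/5) → [7403/35, 11322/245, 16873/245]
+L6 (α=1/2) → [9923/70, 46357/490, 39413/490]
rounded: [142, 95, 80]

(1,1) stack=L1,L3,L4,L6; from [0,0,0]:
L1 α=1/2: [84, 155/2, 171/2]
L3 α=3/4: [126, 509/8, 1263/8]
L4 α=1/4: [403/4, 3111/32, 3949/32]
L6 α=5/6: [563/24, 13991/192, 36589/192]
rounded: [23, 73, 191]

(0,0) stack=L1,L3,L4,L6,L7; from [0,0,0]:
L1 α=1/2: [42, 129/2, 11]
L3 α=1/3: [86, 221/3, 277/3]
L4 α=1/4: [185/2, 313/4, 175/2]
L6 α=2/7: [1629/14, 2325/28, 1263/14]
L7 α=6/7: [22377/98, 18117/196, 20247/98]
→ [228, 92, 207]

at x=1,y=2 over L1,L3,L4,L6,L7:
after L1 α=1: [249, 47, 138]
after L3 α=2/5: [771/5, 303/5, 638/5]
after L4 α=0: [771/5, 303/5, 638/5]
after L6 α=4/5: [3111/25, 2543/25, 5338/25]
after L7 α=2/3: [9761/75, 2281/25, 5096/25]
= [130, 91, 204]

(1,1) stack=L1,L3,L4,L6,L7; from [0,0,0]:
after L1 α=1/2: [84, 155/2, 171/2]
after L3 α=3/4: [126, 509/8, 1263/8]
after L4 α=1/4: [403/4, 3111/32, 3949/32]
after L6 α=5/6: [563/24, 13991/192, 36589/192]
after L7 α=1/3: [2879/36, 27623/288, 37933/288]
→ [80, 96, 132]


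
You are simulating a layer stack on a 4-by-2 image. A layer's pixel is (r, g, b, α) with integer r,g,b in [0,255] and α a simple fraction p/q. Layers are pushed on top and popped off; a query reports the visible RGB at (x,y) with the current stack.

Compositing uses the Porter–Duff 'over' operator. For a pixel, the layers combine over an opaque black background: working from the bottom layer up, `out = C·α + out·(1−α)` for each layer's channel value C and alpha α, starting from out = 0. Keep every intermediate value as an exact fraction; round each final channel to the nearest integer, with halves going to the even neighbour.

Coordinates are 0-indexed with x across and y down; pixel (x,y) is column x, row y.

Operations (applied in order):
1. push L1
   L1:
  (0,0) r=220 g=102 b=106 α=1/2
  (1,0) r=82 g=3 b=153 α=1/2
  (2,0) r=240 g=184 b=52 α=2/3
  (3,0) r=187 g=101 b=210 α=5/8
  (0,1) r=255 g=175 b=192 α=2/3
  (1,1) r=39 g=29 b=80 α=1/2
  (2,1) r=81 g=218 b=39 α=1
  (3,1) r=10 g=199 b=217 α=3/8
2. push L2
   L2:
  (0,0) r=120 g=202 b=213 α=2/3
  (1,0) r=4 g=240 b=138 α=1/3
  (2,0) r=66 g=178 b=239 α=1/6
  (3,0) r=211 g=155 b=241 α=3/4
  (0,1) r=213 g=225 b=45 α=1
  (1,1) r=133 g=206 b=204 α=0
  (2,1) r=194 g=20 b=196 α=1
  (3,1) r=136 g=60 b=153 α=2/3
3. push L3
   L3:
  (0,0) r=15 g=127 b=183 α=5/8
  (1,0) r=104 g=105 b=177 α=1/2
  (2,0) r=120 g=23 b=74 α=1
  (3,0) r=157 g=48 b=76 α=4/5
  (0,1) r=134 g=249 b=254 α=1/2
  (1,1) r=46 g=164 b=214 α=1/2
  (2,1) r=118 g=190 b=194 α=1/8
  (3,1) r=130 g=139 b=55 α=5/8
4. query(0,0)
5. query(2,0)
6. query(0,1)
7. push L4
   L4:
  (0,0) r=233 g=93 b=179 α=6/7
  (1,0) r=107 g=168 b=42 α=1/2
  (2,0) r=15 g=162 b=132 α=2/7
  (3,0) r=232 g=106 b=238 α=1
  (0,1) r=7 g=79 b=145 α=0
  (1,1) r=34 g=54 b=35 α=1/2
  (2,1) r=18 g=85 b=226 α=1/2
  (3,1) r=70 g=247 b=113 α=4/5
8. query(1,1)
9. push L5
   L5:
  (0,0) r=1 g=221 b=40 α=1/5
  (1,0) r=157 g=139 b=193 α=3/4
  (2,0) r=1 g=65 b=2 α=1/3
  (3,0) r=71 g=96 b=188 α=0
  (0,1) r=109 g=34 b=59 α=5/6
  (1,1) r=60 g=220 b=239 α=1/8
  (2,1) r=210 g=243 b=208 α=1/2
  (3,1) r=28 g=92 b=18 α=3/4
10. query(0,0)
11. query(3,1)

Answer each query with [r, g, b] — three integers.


at x=0,y=0 over L1,L2,L3:
+L1 (α=1/2) → [110, 51, 53]
+L2 (α=2/3) → [350/3, 455/3, 479/3]
+L3 (α=5/8) → [425/8, 545/4, 697/4]
rounded: [53, 136, 174]

(2,0) stack=L1,L2,L3; from [0,0,0]:
L1 α=2/3: [160, 368/3, 104/3]
L2 α=1/6: [433/3, 1187/9, 1237/18]
L3 α=1: [120, 23, 74]
= [120, 23, 74]

(0,1) stack=L1,L2,L3; from [0,0,0]:
L1 α=2/3: [170, 350/3, 128]
L2 α=1: [213, 225, 45]
L3 α=1/2: [347/2, 237, 299/2]
→ [174, 237, 150]

query (1,1) [L1,L2,L3,L4] — begin 0,0,0
L1 α=1/2: [39/2, 29/2, 40]
L2 α=0: [39/2, 29/2, 40]
L3 α=1/2: [131/4, 357/4, 127]
L4 α=1/2: [267/8, 573/8, 81]
rounded: [33, 72, 81]

(0,0) stack=L1,L2,L3,L4,L5; from [0,0,0]:
L1 α=1/2: [110, 51, 53]
L2 α=2/3: [350/3, 455/3, 479/3]
L3 α=5/8: [425/8, 545/4, 697/4]
L4 α=6/7: [11609/56, 2777/28, 4993/28]
L5 α=1/5: [11623/70, 4324/35, 5273/35]
= [166, 124, 151]

query (3,1) [L1,L2,L3,L4,L5] — begin 0,0,0
after L1 α=3/8: [15/4, 597/8, 651/8]
after L2 α=2/3: [1103/12, 519/8, 1033/8]
after L3 α=5/8: [3703/32, 7117/64, 5299/64]
after L4 α=4/5: [12663/160, 70349/320, 34227/320]
after L5 α=3/4: [26103/640, 158669/1280, 51507/1280]
rounded: [41, 124, 40]
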